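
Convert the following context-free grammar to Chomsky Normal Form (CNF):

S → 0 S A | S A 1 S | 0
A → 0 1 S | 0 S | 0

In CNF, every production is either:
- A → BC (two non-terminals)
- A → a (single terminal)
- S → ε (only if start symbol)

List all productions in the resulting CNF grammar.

T0 → 0; T1 → 1; S → 0; A → 0; S → T0 X0; X0 → S A; S → S X1; X1 → A X2; X2 → T1 S; A → T0 X3; X3 → T1 S; A → T0 S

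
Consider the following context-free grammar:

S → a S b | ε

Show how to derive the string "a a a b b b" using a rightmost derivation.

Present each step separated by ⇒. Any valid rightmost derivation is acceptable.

S ⇒ a S b ⇒ a a S b b ⇒ a a a S b b b ⇒ a a a b b b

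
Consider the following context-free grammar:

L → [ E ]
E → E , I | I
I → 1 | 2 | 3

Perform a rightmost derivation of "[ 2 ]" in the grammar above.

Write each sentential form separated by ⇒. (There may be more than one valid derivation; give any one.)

L ⇒ [ E ] ⇒ [ I ] ⇒ [ 2 ]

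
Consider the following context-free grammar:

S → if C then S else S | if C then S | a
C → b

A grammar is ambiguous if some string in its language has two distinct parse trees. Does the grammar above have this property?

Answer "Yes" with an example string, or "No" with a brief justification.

Yes - the string 'if b then if b then a else a' has two distinct parse trees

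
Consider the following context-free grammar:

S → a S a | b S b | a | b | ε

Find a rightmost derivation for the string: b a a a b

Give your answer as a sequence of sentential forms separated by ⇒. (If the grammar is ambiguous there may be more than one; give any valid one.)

S ⇒ b S b ⇒ b a S a b ⇒ b a a a b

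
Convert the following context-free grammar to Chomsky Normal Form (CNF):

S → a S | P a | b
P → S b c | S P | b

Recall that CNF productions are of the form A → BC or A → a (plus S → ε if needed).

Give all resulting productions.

TA → a; S → b; TB → b; TC → c; P → b; S → TA S; S → P TA; P → S X0; X0 → TB TC; P → S P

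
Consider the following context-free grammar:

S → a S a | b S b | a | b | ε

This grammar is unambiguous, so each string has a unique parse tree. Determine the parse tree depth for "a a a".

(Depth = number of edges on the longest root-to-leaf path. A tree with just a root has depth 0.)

2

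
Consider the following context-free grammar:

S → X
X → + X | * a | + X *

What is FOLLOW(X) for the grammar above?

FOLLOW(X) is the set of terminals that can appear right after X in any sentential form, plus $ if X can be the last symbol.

We compute FOLLOW(X) using the standard algorithm.
FOLLOW(S) starts with {$}.
FIRST(S) = {*, +}
FIRST(X) = {*, +}
FOLLOW(S) = {$}
FOLLOW(X) = {$, *}
Therefore, FOLLOW(X) = {$, *}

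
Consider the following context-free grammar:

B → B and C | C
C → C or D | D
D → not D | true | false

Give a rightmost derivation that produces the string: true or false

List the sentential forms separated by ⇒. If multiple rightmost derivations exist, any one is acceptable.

B ⇒ C ⇒ C or D ⇒ C or false ⇒ D or false ⇒ true or false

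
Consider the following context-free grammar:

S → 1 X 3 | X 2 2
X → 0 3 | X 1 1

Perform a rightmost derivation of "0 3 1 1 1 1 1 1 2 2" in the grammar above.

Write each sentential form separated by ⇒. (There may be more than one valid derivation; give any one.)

S ⇒ X 2 2 ⇒ X 1 1 2 2 ⇒ X 1 1 1 1 2 2 ⇒ X 1 1 1 1 1 1 2 2 ⇒ 0 3 1 1 1 1 1 1 2 2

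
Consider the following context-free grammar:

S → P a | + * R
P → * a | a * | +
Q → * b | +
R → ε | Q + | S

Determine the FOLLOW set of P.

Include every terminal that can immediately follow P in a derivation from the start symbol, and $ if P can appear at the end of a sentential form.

We compute FOLLOW(P) using the standard algorithm.
FOLLOW(S) starts with {$}.
FIRST(P) = {*, +, a}
FIRST(Q) = {*, +}
FIRST(R) = {*, +, a, ε}
FIRST(S) = {*, +, a}
FOLLOW(P) = {a}
FOLLOW(Q) = {+}
FOLLOW(R) = {$}
FOLLOW(S) = {$}
Therefore, FOLLOW(P) = {a}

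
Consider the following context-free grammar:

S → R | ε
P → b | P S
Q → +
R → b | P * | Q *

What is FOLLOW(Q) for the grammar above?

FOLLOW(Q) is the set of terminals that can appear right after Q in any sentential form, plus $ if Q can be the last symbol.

We compute FOLLOW(Q) using the standard algorithm.
FOLLOW(S) starts with {$}.
FIRST(P) = {b}
FIRST(Q) = {+}
FIRST(R) = {+, b}
FIRST(S) = {+, b, ε}
FOLLOW(P) = {*, +, b}
FOLLOW(Q) = {*}
FOLLOW(R) = {$, *, +, b}
FOLLOW(S) = {$, *, +, b}
Therefore, FOLLOW(Q) = {*}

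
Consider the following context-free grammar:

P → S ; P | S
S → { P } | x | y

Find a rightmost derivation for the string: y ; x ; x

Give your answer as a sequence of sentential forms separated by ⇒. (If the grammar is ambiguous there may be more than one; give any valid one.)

P ⇒ S ; P ⇒ S ; S ; P ⇒ S ; S ; S ⇒ S ; S ; x ⇒ S ; x ; x ⇒ y ; x ; x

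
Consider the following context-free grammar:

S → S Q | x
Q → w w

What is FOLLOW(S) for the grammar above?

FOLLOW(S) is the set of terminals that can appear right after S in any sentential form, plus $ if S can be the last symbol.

We compute FOLLOW(S) using the standard algorithm.
FOLLOW(S) starts with {$}.
FIRST(Q) = {w}
FIRST(S) = {x}
FOLLOW(Q) = {$, w}
FOLLOW(S) = {$, w}
Therefore, FOLLOW(S) = {$, w}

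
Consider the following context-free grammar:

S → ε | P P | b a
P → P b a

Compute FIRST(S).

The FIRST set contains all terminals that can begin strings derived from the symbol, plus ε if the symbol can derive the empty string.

We compute FIRST(S) using the standard algorithm.
FIRST(P) = {}
FIRST(S) = {b, ε}
Therefore, FIRST(S) = {b, ε}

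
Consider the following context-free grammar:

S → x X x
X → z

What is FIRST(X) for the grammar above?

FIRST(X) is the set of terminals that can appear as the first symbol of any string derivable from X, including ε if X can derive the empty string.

We compute FIRST(X) using the standard algorithm.
FIRST(S) = {x}
FIRST(X) = {z}
Therefore, FIRST(X) = {z}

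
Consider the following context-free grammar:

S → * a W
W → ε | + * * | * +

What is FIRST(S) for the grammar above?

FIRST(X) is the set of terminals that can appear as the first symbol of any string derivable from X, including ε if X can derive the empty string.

We compute FIRST(S) using the standard algorithm.
FIRST(S) = {*}
FIRST(W) = {*, +, ε}
Therefore, FIRST(S) = {*}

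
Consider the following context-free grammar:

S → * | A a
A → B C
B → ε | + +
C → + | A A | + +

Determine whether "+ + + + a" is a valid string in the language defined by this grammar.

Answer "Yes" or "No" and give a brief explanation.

Yes - a valid derivation exists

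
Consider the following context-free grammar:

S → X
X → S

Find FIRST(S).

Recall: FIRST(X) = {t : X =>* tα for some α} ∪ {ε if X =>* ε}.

We compute FIRST(S) using the standard algorithm.
FIRST(S) = {}
FIRST(X) = {}
Therefore, FIRST(S) = {}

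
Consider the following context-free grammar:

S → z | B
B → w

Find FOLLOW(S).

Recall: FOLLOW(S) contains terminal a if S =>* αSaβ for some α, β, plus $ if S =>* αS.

We compute FOLLOW(S) using the standard algorithm.
FOLLOW(S) starts with {$}.
FIRST(B) = {w}
FIRST(S) = {w, z}
FOLLOW(B) = {$}
FOLLOW(S) = {$}
Therefore, FOLLOW(S) = {$}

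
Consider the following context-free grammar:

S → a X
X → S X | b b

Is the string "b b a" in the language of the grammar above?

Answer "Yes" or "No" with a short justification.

No - no valid derivation exists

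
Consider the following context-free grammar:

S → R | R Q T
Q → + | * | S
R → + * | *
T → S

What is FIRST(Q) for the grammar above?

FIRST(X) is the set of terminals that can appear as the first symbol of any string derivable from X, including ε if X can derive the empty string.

We compute FIRST(Q) using the standard algorithm.
FIRST(Q) = {*, +}
FIRST(R) = {*, +}
FIRST(S) = {*, +}
FIRST(T) = {*, +}
Therefore, FIRST(Q) = {*, +}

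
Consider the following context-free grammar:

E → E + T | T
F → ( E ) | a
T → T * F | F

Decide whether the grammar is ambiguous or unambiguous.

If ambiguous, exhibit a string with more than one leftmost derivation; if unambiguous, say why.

Unambiguous - every string in the language has a unique leftmost derivation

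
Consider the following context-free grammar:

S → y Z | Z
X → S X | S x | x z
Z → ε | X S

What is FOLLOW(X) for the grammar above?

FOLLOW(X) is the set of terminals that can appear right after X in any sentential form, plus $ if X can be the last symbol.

We compute FOLLOW(X) using the standard algorithm.
FOLLOW(S) starts with {$}.
FIRST(S) = {x, y, ε}
FIRST(X) = {x, y}
FIRST(Z) = {x, y, ε}
FOLLOW(S) = {$, x, y}
FOLLOW(X) = {$, x, y}
FOLLOW(Z) = {$, x, y}
Therefore, FOLLOW(X) = {$, x, y}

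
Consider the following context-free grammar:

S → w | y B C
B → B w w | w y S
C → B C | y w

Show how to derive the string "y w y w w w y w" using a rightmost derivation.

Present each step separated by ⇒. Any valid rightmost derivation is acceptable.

S ⇒ y B C ⇒ y B y w ⇒ y B w w y w ⇒ y w y S w w y w ⇒ y w y w w w y w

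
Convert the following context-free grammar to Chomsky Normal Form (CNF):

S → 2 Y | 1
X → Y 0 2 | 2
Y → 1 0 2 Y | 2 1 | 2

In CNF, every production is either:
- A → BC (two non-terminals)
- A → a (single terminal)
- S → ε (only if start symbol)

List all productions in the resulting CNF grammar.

T2 → 2; S → 1; T0 → 0; X → 2; T1 → 1; Y → 2; S → T2 Y; X → Y X0; X0 → T0 T2; Y → T1 X1; X1 → T0 X2; X2 → T2 Y; Y → T2 T1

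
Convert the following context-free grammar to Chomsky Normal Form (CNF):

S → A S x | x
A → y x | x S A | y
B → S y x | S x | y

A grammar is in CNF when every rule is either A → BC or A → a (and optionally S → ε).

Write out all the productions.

TX → x; S → x; TY → y; A → y; B → y; S → A X0; X0 → S TX; A → TY TX; A → TX X1; X1 → S A; B → S X2; X2 → TY TX; B → S TX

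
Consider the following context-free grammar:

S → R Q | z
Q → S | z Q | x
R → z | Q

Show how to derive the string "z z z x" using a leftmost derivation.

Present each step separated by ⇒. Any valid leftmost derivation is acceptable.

S ⇒ R Q ⇒ z Q ⇒ z S ⇒ z R Q ⇒ z z Q ⇒ z z z Q ⇒ z z z x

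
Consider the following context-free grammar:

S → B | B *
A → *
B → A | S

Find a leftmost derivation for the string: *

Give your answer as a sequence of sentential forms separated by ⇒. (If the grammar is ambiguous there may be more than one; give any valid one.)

S ⇒ B ⇒ A ⇒ *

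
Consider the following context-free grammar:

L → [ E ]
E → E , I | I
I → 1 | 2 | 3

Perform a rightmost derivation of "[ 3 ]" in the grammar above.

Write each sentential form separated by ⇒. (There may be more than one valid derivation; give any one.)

L ⇒ [ E ] ⇒ [ I ] ⇒ [ 3 ]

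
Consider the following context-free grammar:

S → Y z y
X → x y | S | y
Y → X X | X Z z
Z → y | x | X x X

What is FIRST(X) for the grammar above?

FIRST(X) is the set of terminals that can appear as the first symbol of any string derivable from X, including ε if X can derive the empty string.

We compute FIRST(X) using the standard algorithm.
FIRST(S) = {x, y}
FIRST(X) = {x, y}
FIRST(Y) = {x, y}
FIRST(Z) = {x, y}
Therefore, FIRST(X) = {x, y}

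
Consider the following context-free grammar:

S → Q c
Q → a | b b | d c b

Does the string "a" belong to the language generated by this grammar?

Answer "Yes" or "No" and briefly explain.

No - no valid derivation exists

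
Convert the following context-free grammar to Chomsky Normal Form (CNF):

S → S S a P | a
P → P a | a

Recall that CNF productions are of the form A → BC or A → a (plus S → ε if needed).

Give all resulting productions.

TA → a; S → a; P → a; S → S X0; X0 → S X1; X1 → TA P; P → P TA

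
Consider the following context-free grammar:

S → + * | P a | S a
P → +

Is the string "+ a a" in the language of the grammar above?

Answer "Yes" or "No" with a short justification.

Yes - a valid derivation exists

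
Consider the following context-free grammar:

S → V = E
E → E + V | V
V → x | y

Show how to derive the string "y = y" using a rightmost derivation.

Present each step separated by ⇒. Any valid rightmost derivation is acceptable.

S ⇒ V = E ⇒ V = V ⇒ V = y ⇒ y = y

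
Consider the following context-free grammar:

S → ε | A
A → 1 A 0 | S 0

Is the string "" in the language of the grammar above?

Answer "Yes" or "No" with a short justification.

Yes - a valid derivation exists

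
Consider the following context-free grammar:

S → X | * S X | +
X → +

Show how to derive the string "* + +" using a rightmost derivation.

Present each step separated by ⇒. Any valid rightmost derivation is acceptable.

S ⇒ * S X ⇒ * S + ⇒ * + +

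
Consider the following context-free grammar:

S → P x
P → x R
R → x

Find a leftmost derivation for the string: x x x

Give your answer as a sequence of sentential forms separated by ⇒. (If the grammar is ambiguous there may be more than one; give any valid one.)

S ⇒ P x ⇒ x R x ⇒ x x x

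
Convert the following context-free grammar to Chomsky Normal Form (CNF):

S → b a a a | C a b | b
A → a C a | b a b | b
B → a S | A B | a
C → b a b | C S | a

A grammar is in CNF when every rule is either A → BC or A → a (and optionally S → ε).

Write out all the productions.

TB → b; TA → a; S → b; A → b; B → a; C → a; S → TB X0; X0 → TA X1; X1 → TA TA; S → C X2; X2 → TA TB; A → TA X3; X3 → C TA; A → TB X4; X4 → TA TB; B → TA S; B → A B; C → TB X5; X5 → TA TB; C → C S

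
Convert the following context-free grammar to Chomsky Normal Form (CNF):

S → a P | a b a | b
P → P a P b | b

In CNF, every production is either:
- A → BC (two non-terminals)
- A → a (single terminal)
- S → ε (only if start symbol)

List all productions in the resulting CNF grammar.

TA → a; TB → b; S → b; P → b; S → TA P; S → TA X0; X0 → TB TA; P → P X1; X1 → TA X2; X2 → P TB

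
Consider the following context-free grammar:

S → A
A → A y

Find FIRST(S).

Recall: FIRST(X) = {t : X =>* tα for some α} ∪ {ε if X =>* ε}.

We compute FIRST(S) using the standard algorithm.
FIRST(A) = {}
FIRST(S) = {}
Therefore, FIRST(S) = {}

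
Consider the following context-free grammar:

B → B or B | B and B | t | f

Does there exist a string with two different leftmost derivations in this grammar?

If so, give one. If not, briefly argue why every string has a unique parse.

Yes - the string 'f and f and t and t' has two distinct leftmost derivations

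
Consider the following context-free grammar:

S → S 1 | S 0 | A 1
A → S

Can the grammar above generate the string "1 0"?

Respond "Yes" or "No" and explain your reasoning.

No - no valid derivation exists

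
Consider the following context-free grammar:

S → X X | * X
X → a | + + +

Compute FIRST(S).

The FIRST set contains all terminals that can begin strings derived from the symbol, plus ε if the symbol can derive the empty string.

We compute FIRST(S) using the standard algorithm.
FIRST(S) = {*, +, a}
FIRST(X) = {+, a}
Therefore, FIRST(S) = {*, +, a}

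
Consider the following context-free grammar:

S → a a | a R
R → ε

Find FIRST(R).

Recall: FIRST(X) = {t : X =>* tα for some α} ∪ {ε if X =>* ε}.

We compute FIRST(R) using the standard algorithm.
FIRST(R) = {ε}
FIRST(S) = {a}
Therefore, FIRST(R) = {ε}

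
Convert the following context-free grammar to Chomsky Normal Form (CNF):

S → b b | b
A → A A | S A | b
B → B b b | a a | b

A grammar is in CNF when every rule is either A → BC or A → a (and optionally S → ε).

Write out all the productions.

TB → b; S → b; A → b; TA → a; B → b; S → TB TB; A → A A; A → S A; B → B X0; X0 → TB TB; B → TA TA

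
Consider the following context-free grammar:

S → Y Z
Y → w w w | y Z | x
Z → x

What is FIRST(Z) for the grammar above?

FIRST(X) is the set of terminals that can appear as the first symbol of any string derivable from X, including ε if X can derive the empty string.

We compute FIRST(Z) using the standard algorithm.
FIRST(S) = {w, x, y}
FIRST(Y) = {w, x, y}
FIRST(Z) = {x}
Therefore, FIRST(Z) = {x}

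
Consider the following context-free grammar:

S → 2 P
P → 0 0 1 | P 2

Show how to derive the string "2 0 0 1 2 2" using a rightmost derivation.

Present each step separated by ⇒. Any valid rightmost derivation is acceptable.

S ⇒ 2 P ⇒ 2 P 2 ⇒ 2 P 2 2 ⇒ 2 0 0 1 2 2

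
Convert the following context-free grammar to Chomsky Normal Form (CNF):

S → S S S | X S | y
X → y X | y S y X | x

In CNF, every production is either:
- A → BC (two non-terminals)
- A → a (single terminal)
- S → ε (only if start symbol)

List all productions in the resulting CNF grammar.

S → y; TY → y; X → x; S → S X0; X0 → S S; S → X S; X → TY X; X → TY X1; X1 → S X2; X2 → TY X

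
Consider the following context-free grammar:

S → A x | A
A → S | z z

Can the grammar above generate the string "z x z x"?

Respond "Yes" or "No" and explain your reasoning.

No - no valid derivation exists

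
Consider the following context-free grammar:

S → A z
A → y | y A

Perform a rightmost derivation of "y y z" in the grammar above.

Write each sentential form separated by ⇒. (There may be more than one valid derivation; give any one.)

S ⇒ A z ⇒ y A z ⇒ y y z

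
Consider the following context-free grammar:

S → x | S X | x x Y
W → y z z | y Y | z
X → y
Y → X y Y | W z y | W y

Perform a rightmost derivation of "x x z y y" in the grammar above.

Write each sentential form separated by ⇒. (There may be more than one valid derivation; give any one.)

S ⇒ S X ⇒ S y ⇒ x x Y y ⇒ x x W y y ⇒ x x z y y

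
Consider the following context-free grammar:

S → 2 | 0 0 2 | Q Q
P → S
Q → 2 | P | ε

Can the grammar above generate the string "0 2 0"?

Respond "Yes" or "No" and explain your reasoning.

No - no valid derivation exists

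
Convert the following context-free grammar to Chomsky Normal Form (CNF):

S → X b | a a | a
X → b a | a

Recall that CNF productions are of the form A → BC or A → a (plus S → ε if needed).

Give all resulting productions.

TB → b; TA → a; S → a; X → a; S → X TB; S → TA TA; X → TB TA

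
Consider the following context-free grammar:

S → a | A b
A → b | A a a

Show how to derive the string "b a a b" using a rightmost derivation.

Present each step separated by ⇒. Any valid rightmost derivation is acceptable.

S ⇒ A b ⇒ A a a b ⇒ b a a b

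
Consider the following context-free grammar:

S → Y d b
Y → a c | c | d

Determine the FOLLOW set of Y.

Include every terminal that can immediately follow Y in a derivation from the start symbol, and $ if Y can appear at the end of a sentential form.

We compute FOLLOW(Y) using the standard algorithm.
FOLLOW(S) starts with {$}.
FIRST(S) = {a, c, d}
FIRST(Y) = {a, c, d}
FOLLOW(S) = {$}
FOLLOW(Y) = {d}
Therefore, FOLLOW(Y) = {d}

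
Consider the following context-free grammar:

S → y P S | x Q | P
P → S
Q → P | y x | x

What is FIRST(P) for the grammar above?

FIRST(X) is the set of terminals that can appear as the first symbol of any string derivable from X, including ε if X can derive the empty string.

We compute FIRST(P) using the standard algorithm.
FIRST(P) = {x, y}
FIRST(Q) = {x, y}
FIRST(S) = {x, y}
Therefore, FIRST(P) = {x, y}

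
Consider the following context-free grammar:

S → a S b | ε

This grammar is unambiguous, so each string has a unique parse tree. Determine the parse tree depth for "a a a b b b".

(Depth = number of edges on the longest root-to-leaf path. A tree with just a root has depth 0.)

4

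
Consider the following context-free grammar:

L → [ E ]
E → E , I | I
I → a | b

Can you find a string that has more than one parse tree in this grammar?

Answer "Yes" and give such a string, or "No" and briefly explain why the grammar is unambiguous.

No - the grammar is unambiguous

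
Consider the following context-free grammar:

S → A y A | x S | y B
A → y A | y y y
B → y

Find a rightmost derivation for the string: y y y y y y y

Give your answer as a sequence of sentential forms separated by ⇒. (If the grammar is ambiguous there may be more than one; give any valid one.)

S ⇒ A y A ⇒ A y y y y ⇒ y y y y y y y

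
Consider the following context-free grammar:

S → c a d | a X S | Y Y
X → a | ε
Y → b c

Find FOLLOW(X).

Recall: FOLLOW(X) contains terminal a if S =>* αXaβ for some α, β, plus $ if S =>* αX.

We compute FOLLOW(X) using the standard algorithm.
FOLLOW(S) starts with {$}.
FIRST(S) = {a, b, c}
FIRST(X) = {a, ε}
FIRST(Y) = {b}
FOLLOW(S) = {$}
FOLLOW(X) = {a, b, c}
FOLLOW(Y) = {$, b}
Therefore, FOLLOW(X) = {a, b, c}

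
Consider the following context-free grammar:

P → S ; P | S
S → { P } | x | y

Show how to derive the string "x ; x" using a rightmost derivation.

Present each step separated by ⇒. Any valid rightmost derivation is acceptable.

P ⇒ S ; P ⇒ S ; S ⇒ S ; x ⇒ x ; x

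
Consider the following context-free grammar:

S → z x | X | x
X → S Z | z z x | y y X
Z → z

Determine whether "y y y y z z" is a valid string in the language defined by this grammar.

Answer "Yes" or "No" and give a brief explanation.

No - no valid derivation exists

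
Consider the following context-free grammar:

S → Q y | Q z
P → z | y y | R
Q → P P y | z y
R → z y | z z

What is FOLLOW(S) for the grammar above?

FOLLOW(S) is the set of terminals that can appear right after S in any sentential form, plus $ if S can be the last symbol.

We compute FOLLOW(S) using the standard algorithm.
FOLLOW(S) starts with {$}.
FIRST(P) = {y, z}
FIRST(Q) = {y, z}
FIRST(R) = {z}
FIRST(S) = {y, z}
FOLLOW(P) = {y, z}
FOLLOW(Q) = {y, z}
FOLLOW(R) = {y, z}
FOLLOW(S) = {$}
Therefore, FOLLOW(S) = {$}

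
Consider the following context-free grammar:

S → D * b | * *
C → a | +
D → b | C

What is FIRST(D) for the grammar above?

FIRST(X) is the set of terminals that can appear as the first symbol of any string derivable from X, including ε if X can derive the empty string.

We compute FIRST(D) using the standard algorithm.
FIRST(C) = {+, a}
FIRST(D) = {+, a, b}
FIRST(S) = {*, +, a, b}
Therefore, FIRST(D) = {+, a, b}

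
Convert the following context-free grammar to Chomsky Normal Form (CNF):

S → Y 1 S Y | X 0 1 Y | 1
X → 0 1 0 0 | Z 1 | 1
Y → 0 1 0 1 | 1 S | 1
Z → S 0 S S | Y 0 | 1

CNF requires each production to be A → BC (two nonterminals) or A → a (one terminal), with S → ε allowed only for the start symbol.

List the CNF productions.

T1 → 1; T0 → 0; S → 1; X → 1; Y → 1; Z → 1; S → Y X0; X0 → T1 X1; X1 → S Y; S → X X2; X2 → T0 X3; X3 → T1 Y; X → T0 X4; X4 → T1 X5; X5 → T0 T0; X → Z T1; Y → T0 X6; X6 → T1 X7; X7 → T0 T1; Y → T1 S; Z → S X8; X8 → T0 X9; X9 → S S; Z → Y T0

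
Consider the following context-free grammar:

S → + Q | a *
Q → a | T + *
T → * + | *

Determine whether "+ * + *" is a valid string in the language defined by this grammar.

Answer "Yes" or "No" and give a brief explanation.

Yes - a valid derivation exists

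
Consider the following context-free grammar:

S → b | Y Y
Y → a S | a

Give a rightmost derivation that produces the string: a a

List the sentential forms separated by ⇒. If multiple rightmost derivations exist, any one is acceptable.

S ⇒ Y Y ⇒ Y a ⇒ a a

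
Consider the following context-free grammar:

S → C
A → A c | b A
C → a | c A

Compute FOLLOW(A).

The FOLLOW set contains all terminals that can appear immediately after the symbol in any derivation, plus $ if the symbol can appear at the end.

We compute FOLLOW(A) using the standard algorithm.
FOLLOW(S) starts with {$}.
FIRST(A) = {b}
FIRST(C) = {a, c}
FIRST(S) = {a, c}
FOLLOW(A) = {$, c}
FOLLOW(C) = {$}
FOLLOW(S) = {$}
Therefore, FOLLOW(A) = {$, c}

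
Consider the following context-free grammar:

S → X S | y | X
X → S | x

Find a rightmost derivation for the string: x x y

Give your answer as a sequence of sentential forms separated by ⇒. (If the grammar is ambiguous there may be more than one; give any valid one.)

S ⇒ X S ⇒ X X S ⇒ X X y ⇒ X x y ⇒ x x y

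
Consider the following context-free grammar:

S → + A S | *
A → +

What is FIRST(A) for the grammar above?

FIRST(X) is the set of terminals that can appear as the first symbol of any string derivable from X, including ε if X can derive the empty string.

We compute FIRST(A) using the standard algorithm.
FIRST(A) = {+}
FIRST(S) = {*, +}
Therefore, FIRST(A) = {+}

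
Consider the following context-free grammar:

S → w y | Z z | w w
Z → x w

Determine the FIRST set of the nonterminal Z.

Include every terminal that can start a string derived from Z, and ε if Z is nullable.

We compute FIRST(Z) using the standard algorithm.
FIRST(S) = {w, x}
FIRST(Z) = {x}
Therefore, FIRST(Z) = {x}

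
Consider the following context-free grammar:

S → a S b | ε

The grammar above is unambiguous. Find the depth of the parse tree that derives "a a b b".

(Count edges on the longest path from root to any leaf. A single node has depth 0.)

3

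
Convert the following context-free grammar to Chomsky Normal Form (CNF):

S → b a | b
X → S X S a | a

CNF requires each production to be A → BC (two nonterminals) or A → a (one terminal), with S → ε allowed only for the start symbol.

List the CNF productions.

TB → b; TA → a; S → b; X → a; S → TB TA; X → S X0; X0 → X X1; X1 → S TA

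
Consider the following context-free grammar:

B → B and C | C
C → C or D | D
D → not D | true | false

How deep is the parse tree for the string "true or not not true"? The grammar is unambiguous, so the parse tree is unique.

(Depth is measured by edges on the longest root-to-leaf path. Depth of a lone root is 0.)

5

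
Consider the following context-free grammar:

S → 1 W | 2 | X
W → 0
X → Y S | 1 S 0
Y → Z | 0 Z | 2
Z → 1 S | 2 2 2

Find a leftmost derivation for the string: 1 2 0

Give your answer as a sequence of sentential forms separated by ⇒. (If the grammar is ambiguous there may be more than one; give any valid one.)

S ⇒ X ⇒ 1 S 0 ⇒ 1 2 0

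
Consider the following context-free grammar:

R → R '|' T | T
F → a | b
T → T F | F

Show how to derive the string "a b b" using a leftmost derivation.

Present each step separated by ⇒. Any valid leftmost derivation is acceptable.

R ⇒ T ⇒ T F ⇒ T F F ⇒ F F F ⇒ a F F ⇒ a b F ⇒ a b b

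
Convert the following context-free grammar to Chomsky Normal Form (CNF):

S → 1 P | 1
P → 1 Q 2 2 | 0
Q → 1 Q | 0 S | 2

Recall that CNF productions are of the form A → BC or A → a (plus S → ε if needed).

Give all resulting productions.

T1 → 1; S → 1; T2 → 2; P → 0; T0 → 0; Q → 2; S → T1 P; P → T1 X0; X0 → Q X1; X1 → T2 T2; Q → T1 Q; Q → T0 S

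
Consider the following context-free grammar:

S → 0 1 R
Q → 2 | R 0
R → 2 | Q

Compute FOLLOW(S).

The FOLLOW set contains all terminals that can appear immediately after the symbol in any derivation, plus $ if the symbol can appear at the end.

We compute FOLLOW(S) using the standard algorithm.
FOLLOW(S) starts with {$}.
FIRST(Q) = {2}
FIRST(R) = {2}
FIRST(S) = {0}
FOLLOW(Q) = {$, 0}
FOLLOW(R) = {$, 0}
FOLLOW(S) = {$}
Therefore, FOLLOW(S) = {$}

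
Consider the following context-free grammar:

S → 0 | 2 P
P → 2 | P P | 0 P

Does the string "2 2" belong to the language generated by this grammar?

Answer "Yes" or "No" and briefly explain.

Yes - a valid derivation exists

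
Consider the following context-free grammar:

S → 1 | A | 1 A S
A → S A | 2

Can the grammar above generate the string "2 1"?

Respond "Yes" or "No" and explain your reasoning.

No - no valid derivation exists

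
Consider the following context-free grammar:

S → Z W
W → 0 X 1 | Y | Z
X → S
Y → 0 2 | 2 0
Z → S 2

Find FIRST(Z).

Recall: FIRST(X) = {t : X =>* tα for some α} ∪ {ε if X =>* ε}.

We compute FIRST(Z) using the standard algorithm.
FIRST(S) = {}
FIRST(W) = {0, 2}
FIRST(X) = {}
FIRST(Y) = {0, 2}
FIRST(Z) = {}
Therefore, FIRST(Z) = {}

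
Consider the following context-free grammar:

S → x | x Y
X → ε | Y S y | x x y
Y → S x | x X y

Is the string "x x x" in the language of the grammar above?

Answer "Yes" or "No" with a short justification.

Yes - a valid derivation exists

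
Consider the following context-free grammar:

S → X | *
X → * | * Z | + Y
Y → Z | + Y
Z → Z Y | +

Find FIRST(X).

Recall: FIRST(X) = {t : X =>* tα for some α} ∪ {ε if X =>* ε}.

We compute FIRST(X) using the standard algorithm.
FIRST(S) = {*, +}
FIRST(X) = {*, +}
FIRST(Y) = {+}
FIRST(Z) = {+}
Therefore, FIRST(X) = {*, +}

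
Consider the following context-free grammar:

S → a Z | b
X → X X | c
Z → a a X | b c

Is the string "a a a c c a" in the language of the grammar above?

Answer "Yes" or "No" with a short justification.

No - no valid derivation exists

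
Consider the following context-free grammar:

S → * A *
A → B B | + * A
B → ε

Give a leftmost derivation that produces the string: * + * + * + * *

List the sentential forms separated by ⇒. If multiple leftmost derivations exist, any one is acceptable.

S ⇒ * A * ⇒ * + * A * ⇒ * + * + * A * ⇒ * + * + * + * A * ⇒ * + * + * + * B B * ⇒ * + * + * + * B * ⇒ * + * + * + * *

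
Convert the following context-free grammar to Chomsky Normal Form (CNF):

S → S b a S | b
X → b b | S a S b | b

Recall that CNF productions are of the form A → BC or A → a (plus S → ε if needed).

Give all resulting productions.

TB → b; TA → a; S → b; X → b; S → S X0; X0 → TB X1; X1 → TA S; X → TB TB; X → S X2; X2 → TA X3; X3 → S TB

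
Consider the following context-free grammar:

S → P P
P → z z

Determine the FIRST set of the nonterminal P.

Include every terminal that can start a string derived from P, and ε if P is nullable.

We compute FIRST(P) using the standard algorithm.
FIRST(P) = {z}
FIRST(S) = {z}
Therefore, FIRST(P) = {z}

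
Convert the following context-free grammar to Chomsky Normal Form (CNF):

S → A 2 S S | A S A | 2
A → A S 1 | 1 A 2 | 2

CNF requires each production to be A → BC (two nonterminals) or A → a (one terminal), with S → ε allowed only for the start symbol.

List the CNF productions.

T2 → 2; S → 2; T1 → 1; A → 2; S → A X0; X0 → T2 X1; X1 → S S; S → A X2; X2 → S A; A → A X3; X3 → S T1; A → T1 X4; X4 → A T2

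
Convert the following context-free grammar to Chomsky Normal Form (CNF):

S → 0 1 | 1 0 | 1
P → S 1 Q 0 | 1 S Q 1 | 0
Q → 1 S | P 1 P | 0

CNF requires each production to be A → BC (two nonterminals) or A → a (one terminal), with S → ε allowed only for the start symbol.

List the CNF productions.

T0 → 0; T1 → 1; S → 1; P → 0; Q → 0; S → T0 T1; S → T1 T0; P → S X0; X0 → T1 X1; X1 → Q T0; P → T1 X2; X2 → S X3; X3 → Q T1; Q → T1 S; Q → P X4; X4 → T1 P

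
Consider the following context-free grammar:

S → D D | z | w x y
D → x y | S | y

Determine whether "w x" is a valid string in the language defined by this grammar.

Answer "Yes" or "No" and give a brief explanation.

No - no valid derivation exists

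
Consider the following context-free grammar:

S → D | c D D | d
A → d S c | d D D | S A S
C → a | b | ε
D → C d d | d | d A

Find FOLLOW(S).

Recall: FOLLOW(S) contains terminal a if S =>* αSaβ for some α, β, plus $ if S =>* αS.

We compute FOLLOW(S) using the standard algorithm.
FOLLOW(S) starts with {$}.
FIRST(A) = {a, b, c, d}
FIRST(C) = {a, b, ε}
FIRST(D) = {a, b, d}
FIRST(S) = {a, b, c, d}
FOLLOW(A) = {$, a, b, c, d}
FOLLOW(C) = {d}
FOLLOW(D) = {$, a, b, c, d}
FOLLOW(S) = {$, a, b, c, d}
Therefore, FOLLOW(S) = {$, a, b, c, d}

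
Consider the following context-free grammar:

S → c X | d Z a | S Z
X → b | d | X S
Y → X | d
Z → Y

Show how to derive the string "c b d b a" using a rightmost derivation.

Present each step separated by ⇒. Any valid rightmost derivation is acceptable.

S ⇒ c X ⇒ c X S ⇒ c X d Z a ⇒ c X d Y a ⇒ c X d X a ⇒ c X d b a ⇒ c b d b a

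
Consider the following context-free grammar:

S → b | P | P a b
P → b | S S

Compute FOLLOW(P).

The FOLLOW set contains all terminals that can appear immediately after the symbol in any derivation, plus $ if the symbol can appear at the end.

We compute FOLLOW(P) using the standard algorithm.
FOLLOW(S) starts with {$}.
FIRST(P) = {b}
FIRST(S) = {b}
FOLLOW(P) = {$, a, b}
FOLLOW(S) = {$, a, b}
Therefore, FOLLOW(P) = {$, a, b}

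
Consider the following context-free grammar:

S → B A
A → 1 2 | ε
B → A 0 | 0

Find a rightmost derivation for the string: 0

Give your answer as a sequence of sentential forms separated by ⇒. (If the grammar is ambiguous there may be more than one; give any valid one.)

S ⇒ B A ⇒ B ⇒ 0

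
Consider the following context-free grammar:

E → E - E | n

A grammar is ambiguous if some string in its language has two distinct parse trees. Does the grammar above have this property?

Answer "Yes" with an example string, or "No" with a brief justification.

Yes - the string 'n - n - n - n - n' has two distinct parse trees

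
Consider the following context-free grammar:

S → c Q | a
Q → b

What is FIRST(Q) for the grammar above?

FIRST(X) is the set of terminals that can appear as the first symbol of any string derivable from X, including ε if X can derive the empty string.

We compute FIRST(Q) using the standard algorithm.
FIRST(Q) = {b}
FIRST(S) = {a, c}
Therefore, FIRST(Q) = {b}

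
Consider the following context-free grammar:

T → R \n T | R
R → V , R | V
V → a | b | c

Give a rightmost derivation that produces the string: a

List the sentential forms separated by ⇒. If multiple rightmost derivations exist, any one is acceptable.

T ⇒ R ⇒ V ⇒ a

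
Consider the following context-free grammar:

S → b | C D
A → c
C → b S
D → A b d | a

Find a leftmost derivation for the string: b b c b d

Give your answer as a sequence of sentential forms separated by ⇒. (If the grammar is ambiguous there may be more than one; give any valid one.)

S ⇒ C D ⇒ b S D ⇒ b b D ⇒ b b A b d ⇒ b b c b d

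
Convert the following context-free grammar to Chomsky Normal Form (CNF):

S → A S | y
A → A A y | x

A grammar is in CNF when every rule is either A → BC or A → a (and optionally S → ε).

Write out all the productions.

S → y; TY → y; A → x; S → A S; A → A X0; X0 → A TY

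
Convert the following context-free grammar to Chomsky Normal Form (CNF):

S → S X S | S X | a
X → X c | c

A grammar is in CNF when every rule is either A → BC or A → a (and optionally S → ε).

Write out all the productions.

S → a; TC → c; X → c; S → S X0; X0 → X S; S → S X; X → X TC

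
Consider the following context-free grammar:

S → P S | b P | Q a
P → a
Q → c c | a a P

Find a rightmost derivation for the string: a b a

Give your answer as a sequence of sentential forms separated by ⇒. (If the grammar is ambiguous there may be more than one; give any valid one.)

S ⇒ P S ⇒ P b P ⇒ P b a ⇒ a b a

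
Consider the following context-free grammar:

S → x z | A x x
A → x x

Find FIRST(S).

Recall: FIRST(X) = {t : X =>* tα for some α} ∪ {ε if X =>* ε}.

We compute FIRST(S) using the standard algorithm.
FIRST(A) = {x}
FIRST(S) = {x}
Therefore, FIRST(S) = {x}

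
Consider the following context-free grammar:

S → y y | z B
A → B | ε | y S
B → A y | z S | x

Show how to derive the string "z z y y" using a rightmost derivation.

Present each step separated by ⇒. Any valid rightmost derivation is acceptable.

S ⇒ z B ⇒ z z S ⇒ z z y y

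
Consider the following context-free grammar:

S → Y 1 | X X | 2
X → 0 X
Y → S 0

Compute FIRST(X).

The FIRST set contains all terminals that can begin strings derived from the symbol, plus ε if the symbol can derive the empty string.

We compute FIRST(X) using the standard algorithm.
FIRST(S) = {0, 2}
FIRST(X) = {0}
FIRST(Y) = {0, 2}
Therefore, FIRST(X) = {0}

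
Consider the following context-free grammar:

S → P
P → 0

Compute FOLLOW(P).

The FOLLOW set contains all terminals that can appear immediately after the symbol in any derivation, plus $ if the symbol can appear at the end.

We compute FOLLOW(P) using the standard algorithm.
FOLLOW(S) starts with {$}.
FIRST(P) = {0}
FIRST(S) = {0}
FOLLOW(P) = {$}
FOLLOW(S) = {$}
Therefore, FOLLOW(P) = {$}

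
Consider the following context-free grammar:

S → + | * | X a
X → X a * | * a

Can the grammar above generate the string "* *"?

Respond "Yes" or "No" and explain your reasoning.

No - no valid derivation exists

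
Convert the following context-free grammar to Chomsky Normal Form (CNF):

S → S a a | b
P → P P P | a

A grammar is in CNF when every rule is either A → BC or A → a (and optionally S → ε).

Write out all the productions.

TA → a; S → b; P → a; S → S X0; X0 → TA TA; P → P X1; X1 → P P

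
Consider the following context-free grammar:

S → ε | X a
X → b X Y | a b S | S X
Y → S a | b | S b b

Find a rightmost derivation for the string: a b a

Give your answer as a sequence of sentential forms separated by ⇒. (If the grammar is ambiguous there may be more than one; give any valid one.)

S ⇒ X a ⇒ a b S a ⇒ a b a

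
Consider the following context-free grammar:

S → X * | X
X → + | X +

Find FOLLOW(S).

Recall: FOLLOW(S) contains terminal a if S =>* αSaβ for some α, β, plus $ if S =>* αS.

We compute FOLLOW(S) using the standard algorithm.
FOLLOW(S) starts with {$}.
FIRST(S) = {+}
FIRST(X) = {+}
FOLLOW(S) = {$}
FOLLOW(X) = {$, *, +}
Therefore, FOLLOW(S) = {$}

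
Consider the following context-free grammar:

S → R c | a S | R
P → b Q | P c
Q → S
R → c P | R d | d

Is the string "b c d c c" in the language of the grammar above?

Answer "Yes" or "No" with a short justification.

No - no valid derivation exists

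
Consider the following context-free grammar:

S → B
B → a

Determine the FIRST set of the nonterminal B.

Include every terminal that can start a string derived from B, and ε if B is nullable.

We compute FIRST(B) using the standard algorithm.
FIRST(B) = {a}
FIRST(S) = {a}
Therefore, FIRST(B) = {a}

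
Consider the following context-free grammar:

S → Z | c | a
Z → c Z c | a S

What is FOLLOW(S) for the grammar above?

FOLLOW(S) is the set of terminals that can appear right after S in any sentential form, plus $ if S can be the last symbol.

We compute FOLLOW(S) using the standard algorithm.
FOLLOW(S) starts with {$}.
FIRST(S) = {a, c}
FIRST(Z) = {a, c}
FOLLOW(S) = {$, c}
FOLLOW(Z) = {$, c}
Therefore, FOLLOW(S) = {$, c}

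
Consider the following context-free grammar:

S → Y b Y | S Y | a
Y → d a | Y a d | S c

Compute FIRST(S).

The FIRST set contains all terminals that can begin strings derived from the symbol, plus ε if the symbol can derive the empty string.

We compute FIRST(S) using the standard algorithm.
FIRST(S) = {a, d}
FIRST(Y) = {a, d}
Therefore, FIRST(S) = {a, d}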